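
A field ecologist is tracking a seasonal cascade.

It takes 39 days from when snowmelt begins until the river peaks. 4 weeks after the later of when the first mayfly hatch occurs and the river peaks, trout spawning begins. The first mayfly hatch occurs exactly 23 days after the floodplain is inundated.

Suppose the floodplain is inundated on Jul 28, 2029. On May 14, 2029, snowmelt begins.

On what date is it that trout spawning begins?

Sep 17, 2029

The floodplain is inundated: Jul 28, 2029.
The first mayfly hatch occurs: Jul 28, 2029 + 23 days = Aug 20, 2029.
Snowmelt begins: May 14, 2029.
The river peaks: May 14, 2029 + 39 days = Jun 22, 2029.
Both prerequisites met — the first mayfly hatch occurs (Aug 20, 2029), the river peaks (Jun 22, 2029); the later is Aug 20, 2029.
Trout spawning begins: Aug 20, 2029 + 4 weeks = Sep 17, 2029.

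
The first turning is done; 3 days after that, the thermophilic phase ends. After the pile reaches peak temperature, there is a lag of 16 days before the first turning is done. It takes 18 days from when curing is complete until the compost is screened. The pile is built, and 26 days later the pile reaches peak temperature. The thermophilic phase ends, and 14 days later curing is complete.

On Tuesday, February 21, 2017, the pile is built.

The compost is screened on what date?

Tuesday, May 9, 2017

The pile is built: Feb 21, 2017.
The pile reaches peak temperature: Feb 21, 2017 + 26 days = Mar 19, 2017.
The first turning is done: Mar 19, 2017 + 16 days = Apr 4, 2017.
The thermophilic phase ends: Apr 4, 2017 + 3 days = Apr 7, 2017.
Curing is complete: Apr 7, 2017 + 14 days = Apr 21, 2017.
The compost is screened: Apr 21, 2017 + 18 days = May 9, 2017.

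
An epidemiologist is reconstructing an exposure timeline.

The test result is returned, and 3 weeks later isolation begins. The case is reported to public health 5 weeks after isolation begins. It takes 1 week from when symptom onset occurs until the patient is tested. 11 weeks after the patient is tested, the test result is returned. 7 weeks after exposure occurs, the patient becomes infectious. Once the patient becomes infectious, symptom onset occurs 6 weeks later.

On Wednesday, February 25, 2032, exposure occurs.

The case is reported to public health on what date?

Wednesday, October 13, 2032

Exposure occurs: Feb 25, 2032.
The patient becomes infectious: Feb 25, 2032 + 7 weeks = Apr 14, 2032.
Symptom onset occurs: Apr 14, 2032 + 6 weeks = May 26, 2032.
The patient is tested: May 26, 2032 + 1 week = Jun 2, 2032.
The test result is returned: Jun 2, 2032 + 11 weeks = Aug 18, 2032.
Isolation begins: Aug 18, 2032 + 3 weeks = Sep 8, 2032.
The case is reported to public health: Sep 8, 2032 + 5 weeks = Oct 13, 2032.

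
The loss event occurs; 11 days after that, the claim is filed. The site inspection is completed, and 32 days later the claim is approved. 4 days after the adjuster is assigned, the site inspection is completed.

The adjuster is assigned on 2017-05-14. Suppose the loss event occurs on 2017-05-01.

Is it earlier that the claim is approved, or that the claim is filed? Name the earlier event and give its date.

The adjuster is assigned: May 14, 2017.
The site inspection is completed: May 14, 2017 + 4 days = May 18, 2017.
The claim is approved: May 18, 2017 + 32 days = Jun 19, 2017.
The loss event occurs: May 1, 2017.
The claim is filed: May 1, 2017 + 11 days = May 12, 2017.
Comparing: the claim is approved on Jun 19, 2017 vs the claim is filed on May 12, 2017. Earlier: the claim is filed.

The claim is filed — 2017-05-12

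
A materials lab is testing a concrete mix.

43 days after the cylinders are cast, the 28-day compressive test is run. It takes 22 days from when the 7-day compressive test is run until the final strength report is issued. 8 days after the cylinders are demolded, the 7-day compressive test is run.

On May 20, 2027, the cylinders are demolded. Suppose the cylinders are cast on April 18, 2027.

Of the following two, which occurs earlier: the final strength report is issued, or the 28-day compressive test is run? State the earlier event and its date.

The 28-day compressive test is run — May 31, 2027

The cylinders are demolded: May 20, 2027.
The 7-day compressive test is run: May 20, 2027 + 8 days = May 28, 2027.
The final strength report is issued: May 28, 2027 + 22 days = Jun 19, 2027.
The cylinders are cast: Apr 18, 2027.
The 28-day compressive test is run: Apr 18, 2027 + 43 days = May 31, 2027.
Comparing: the final strength report is issued on Jun 19, 2027 vs the 28-day compressive test is run on May 31, 2027. Earlier: the 28-day compressive test is run.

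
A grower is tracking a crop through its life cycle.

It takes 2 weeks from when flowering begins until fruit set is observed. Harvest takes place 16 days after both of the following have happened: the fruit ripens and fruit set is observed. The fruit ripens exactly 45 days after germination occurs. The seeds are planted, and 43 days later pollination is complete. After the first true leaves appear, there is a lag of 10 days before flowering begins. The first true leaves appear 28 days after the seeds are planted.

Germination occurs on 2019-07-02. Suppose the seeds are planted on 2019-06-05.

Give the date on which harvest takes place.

Germination occurs: Jul 2, 2019.
The fruit ripens: Jul 2, 2019 + 45 days = Aug 16, 2019.
The seeds are planted: Jun 5, 2019.
The first true leaves appear: Jun 5, 2019 + 28 days = Jul 3, 2019.
Flowering begins: Jul 3, 2019 + 10 days = Jul 13, 2019.
Fruit set is observed: Jul 13, 2019 + 2 weeks = Jul 27, 2019.
Both prerequisites met — the fruit ripens (Aug 16, 2019), fruit set is observed (Jul 27, 2019); the later is Aug 16, 2019.
Harvest takes place: Aug 16, 2019 + 16 days = Sep 1, 2019.

2019-09-01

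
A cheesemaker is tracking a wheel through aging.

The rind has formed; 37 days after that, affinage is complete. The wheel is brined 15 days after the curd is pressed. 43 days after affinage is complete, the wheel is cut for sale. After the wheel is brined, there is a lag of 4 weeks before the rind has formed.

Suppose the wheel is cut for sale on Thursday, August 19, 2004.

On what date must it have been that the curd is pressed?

The wheel is cut for sale: Aug 19, 2004.
Affinage is complete: Aug 19, 2004 − 43 days = Jul 7, 2004.
The rind has formed: Jul 7, 2004 − 37 days = May 31, 2004.
The wheel is brined: May 31, 2004 − 4 weeks = May 3, 2004.
The curd is pressed: May 3, 2004 − 15 days = Apr 18, 2004.

Sunday, April 18, 2004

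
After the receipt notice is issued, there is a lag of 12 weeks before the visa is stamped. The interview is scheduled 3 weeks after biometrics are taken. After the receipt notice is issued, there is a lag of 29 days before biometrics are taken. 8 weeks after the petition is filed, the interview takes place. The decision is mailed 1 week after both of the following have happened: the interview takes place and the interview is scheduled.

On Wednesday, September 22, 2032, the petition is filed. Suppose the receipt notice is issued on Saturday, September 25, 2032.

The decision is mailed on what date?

Wednesday, November 24, 2032

The petition is filed: Sep 22, 2032.
The interview takes place: Sep 22, 2032 + 8 weeks = Nov 17, 2032.
The receipt notice is issued: Sep 25, 2032.
Biometrics are taken: Sep 25, 2032 + 29 days = Oct 24, 2032.
The interview is scheduled: Oct 24, 2032 + 3 weeks = Nov 14, 2032.
Both prerequisites met — the interview takes place (Nov 17, 2032), the interview is scheduled (Nov 14, 2032); the later is Nov 17, 2032.
The decision is mailed: Nov 17, 2032 + 1 week = Nov 24, 2032.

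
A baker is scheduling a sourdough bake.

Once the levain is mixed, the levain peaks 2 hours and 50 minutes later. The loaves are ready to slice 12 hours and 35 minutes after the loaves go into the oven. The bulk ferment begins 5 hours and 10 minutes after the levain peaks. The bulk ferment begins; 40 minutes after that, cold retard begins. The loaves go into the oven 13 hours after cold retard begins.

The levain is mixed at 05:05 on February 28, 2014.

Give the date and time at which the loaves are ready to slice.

15:20 on March 1, 2014

The levain is mixed: 05:05 Feb 28, 2014.
The levain peaks: 05:05 Feb 28, 2014 + 2h50m = 07:55 Feb 28, 2014.
The bulk ferment begins: 07:55 Feb 28, 2014 + 5h10m = 13:05 Feb 28, 2014.
Cold retard begins: 13:05 Feb 28, 2014 + 40m = 13:45 Feb 28, 2014.
The loaves go into the oven: 13:45 Feb 28, 2014 + 13h = 02:45 Mar 1, 2014.
The loaves are ready to slice: 02:45 Mar 1, 2014 + 12h35m = 15:20 Mar 1, 2014.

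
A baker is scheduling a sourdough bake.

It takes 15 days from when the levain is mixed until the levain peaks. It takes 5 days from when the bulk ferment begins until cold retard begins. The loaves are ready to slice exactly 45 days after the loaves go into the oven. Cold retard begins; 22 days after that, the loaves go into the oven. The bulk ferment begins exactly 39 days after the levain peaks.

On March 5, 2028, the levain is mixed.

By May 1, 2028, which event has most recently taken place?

The levain is mixed: Mar 5, 2028.
The levain peaks: Mar 5, 2028 + 15 days = Mar 20, 2028.
The bulk ferment begins: Mar 20, 2028 + 39 days = Apr 28, 2028.
Cold retard begins: Apr 28, 2028 + 5 days = May 3, 2028.
The loaves go into the oven: May 3, 2028 + 22 days = May 25, 2028.
The loaves are ready to slice: May 25, 2028 + 45 days = Jul 9, 2028.
May 1, 2028 falls between when the bulk ferment begins (Apr 28, 2028) and when cold retard begins (May 3, 2028).

The bulk ferment begins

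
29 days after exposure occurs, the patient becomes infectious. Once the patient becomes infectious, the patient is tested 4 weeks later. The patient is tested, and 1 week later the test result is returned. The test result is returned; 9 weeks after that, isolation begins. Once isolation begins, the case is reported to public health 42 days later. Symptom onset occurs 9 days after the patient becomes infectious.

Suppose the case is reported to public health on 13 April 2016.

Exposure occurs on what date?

27 October 2015

The case is reported to public health: Apr 13, 2016.
Isolation begins: Apr 13, 2016 − 42 days = Mar 2, 2016.
The test result is returned: Mar 2, 2016 − 9 weeks = Dec 30, 2015.
The patient is tested: Dec 30, 2015 − 1 week = Dec 23, 2015.
The patient becomes infectious: Dec 23, 2015 − 4 weeks = Nov 25, 2015.
Exposure occurs: Nov 25, 2015 − 29 days = Oct 27, 2015.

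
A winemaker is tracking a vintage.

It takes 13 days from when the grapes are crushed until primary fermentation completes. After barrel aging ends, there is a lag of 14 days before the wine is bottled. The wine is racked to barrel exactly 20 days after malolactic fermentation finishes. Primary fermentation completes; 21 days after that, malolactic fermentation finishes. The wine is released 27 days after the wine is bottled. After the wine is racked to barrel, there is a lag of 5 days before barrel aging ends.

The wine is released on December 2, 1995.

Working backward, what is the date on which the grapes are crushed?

The wine is released: Dec 2, 1995.
The wine is bottled: Dec 2, 1995 − 27 days = Nov 5, 1995.
Barrel aging ends: Nov 5, 1995 − 14 days = Oct 22, 1995.
The wine is racked to barrel: Oct 22, 1995 − 5 days = Oct 17, 1995.
Malolactic fermentation finishes: Oct 17, 1995 − 20 days = Sep 27, 1995.
Primary fermentation completes: Sep 27, 1995 − 21 days = Sep 6, 1995.
The grapes are crushed: Sep 6, 1995 − 13 days = Aug 24, 1995.

August 24, 1995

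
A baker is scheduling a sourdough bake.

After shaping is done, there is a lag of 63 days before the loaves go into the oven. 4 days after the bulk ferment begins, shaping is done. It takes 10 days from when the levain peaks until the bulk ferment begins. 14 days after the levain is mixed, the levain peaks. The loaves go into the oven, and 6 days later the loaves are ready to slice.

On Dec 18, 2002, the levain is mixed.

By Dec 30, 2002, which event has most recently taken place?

The levain is mixed

The levain is mixed: Dec 18, 2002.
The levain peaks: Dec 18, 2002 + 14 days = Jan 1, 2003.
The bulk ferment begins: Jan 1, 2003 + 10 days = Jan 11, 2003.
Shaping is done: Jan 11, 2003 + 4 days = Jan 15, 2003.
The loaves go into the oven: Jan 15, 2003 + 63 days = Mar 19, 2003.
The loaves are ready to slice: Mar 19, 2003 + 6 days = Mar 25, 2003.
Dec 30, 2002 falls between when the levain is mixed (Dec 18, 2002) and when the levain peaks (Jan 1, 2003).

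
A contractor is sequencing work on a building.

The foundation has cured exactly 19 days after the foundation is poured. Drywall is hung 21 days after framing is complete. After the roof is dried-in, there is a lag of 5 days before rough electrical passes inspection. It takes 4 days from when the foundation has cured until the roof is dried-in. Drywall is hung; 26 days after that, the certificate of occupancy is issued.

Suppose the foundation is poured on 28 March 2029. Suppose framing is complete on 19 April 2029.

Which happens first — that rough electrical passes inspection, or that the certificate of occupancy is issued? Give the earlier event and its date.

The foundation is poured: Mar 28, 2029.
The foundation has cured: Mar 28, 2029 + 19 days = Apr 16, 2029.
The roof is dried-in: Apr 16, 2029 + 4 days = Apr 20, 2029.
Rough electrical passes inspection: Apr 20, 2029 + 5 days = Apr 25, 2029.
Framing is complete: Apr 19, 2029.
Drywall is hung: Apr 19, 2029 + 21 days = May 10, 2029.
The certificate of occupancy is issued: May 10, 2029 + 26 days = Jun 5, 2029.
Comparing: rough electrical passes inspection on Apr 25, 2029 vs the certificate of occupancy is issued on Jun 5, 2029. Earlier: rough electrical passes inspection.

Rough electrical passes inspection — 25 April 2029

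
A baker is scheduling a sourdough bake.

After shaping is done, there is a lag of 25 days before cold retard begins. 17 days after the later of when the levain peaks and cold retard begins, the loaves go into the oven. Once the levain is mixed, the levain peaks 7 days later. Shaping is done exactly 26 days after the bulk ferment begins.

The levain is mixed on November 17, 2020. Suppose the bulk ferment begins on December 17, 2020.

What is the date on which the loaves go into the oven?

The levain is mixed: Nov 17, 2020.
The levain peaks: Nov 17, 2020 + 7 days = Nov 24, 2020.
The bulk ferment begins: Dec 17, 2020.
Shaping is done: Dec 17, 2020 + 26 days = Jan 12, 2021.
Cold retard begins: Jan 12, 2021 + 25 days = Feb 6, 2021.
Both prerequisites met — the levain peaks (Nov 24, 2020), cold retard begins (Feb 6, 2021); the later is Feb 6, 2021.
The loaves go into the oven: Feb 6, 2021 + 17 days = Feb 23, 2021.

February 23, 2021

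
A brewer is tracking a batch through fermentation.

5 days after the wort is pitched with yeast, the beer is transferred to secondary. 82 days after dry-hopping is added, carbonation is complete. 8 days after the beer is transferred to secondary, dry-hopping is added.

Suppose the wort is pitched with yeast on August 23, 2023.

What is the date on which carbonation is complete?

The wort is pitched with yeast: Aug 23, 2023.
The beer is transferred to secondary: Aug 23, 2023 + 5 days = Aug 28, 2023.
Dry-hopping is added: Aug 28, 2023 + 8 days = Sep 5, 2023.
Carbonation is complete: Sep 5, 2023 + 82 days = Nov 26, 2023.

November 26, 2023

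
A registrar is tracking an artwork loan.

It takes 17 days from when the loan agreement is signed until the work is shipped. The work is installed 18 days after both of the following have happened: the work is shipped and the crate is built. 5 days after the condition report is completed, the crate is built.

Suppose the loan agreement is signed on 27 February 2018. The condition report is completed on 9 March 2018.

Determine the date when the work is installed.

3 April 2018

The loan agreement is signed: Feb 27, 2018.
The work is shipped: Feb 27, 2018 + 17 days = Mar 16, 2018.
The condition report is completed: Mar 9, 2018.
The crate is built: Mar 9, 2018 + 5 days = Mar 14, 2018.
Both prerequisites met — the work is shipped (Mar 16, 2018), the crate is built (Mar 14, 2018); the later is Mar 16, 2018.
The work is installed: Mar 16, 2018 + 18 days = Apr 3, 2018.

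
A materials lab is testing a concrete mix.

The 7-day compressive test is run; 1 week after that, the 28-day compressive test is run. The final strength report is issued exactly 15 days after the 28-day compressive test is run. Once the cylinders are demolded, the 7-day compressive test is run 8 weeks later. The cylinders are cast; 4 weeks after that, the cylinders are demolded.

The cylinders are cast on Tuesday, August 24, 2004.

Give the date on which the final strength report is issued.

Wednesday, December 8, 2004

The cylinders are cast: Aug 24, 2004.
The cylinders are demolded: Aug 24, 2004 + 4 weeks = Sep 21, 2004.
The 7-day compressive test is run: Sep 21, 2004 + 8 weeks = Nov 16, 2004.
The 28-day compressive test is run: Nov 16, 2004 + 1 week = Nov 23, 2004.
The final strength report is issued: Nov 23, 2004 + 15 days = Dec 8, 2004.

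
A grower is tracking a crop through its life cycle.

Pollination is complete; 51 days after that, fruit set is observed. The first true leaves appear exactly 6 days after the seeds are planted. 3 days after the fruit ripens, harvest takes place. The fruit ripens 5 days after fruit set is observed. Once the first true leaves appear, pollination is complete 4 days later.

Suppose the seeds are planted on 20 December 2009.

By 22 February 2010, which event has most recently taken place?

Fruit set is observed

The seeds are planted: Dec 20, 2009.
The first true leaves appear: Dec 20, 2009 + 6 days = Dec 26, 2009.
Pollination is complete: Dec 26, 2009 + 4 days = Dec 30, 2009.
Fruit set is observed: Dec 30, 2009 + 51 days = Feb 19, 2010.
The fruit ripens: Feb 19, 2010 + 5 days = Feb 24, 2010.
Harvest takes place: Feb 24, 2010 + 3 days = Feb 27, 2010.
Feb 22, 2010 falls between when fruit set is observed (Feb 19, 2010) and when the fruit ripens (Feb 24, 2010).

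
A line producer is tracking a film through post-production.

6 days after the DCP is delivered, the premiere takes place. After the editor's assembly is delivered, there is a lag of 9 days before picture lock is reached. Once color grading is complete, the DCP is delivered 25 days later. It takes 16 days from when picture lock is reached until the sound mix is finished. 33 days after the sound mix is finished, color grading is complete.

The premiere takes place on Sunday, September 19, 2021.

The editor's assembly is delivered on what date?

The premiere takes place: Sep 19, 2021.
The DCP is delivered: Sep 19, 2021 − 6 days = Sep 13, 2021.
Color grading is complete: Sep 13, 2021 − 25 days = Aug 19, 2021.
The sound mix is finished: Aug 19, 2021 − 33 days = Jul 17, 2021.
Picture lock is reached: Jul 17, 2021 − 16 days = Jul 1, 2021.
The editor's assembly is delivered: Jul 1, 2021 − 9 days = Jun 22, 2021.

Tuesday, June 22, 2021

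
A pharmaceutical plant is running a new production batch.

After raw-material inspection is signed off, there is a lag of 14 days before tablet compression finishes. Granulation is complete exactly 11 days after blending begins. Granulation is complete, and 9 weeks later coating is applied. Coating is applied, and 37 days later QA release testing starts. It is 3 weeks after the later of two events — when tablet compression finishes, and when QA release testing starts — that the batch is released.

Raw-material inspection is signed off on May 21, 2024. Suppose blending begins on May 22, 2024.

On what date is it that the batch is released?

Oct 1, 2024

Raw-material inspection is signed off: May 21, 2024.
Tablet compression finishes: May 21, 2024 + 14 days = Jun 4, 2024.
Blending begins: May 22, 2024.
Granulation is complete: May 22, 2024 + 11 days = Jun 2, 2024.
Coating is applied: Jun 2, 2024 + 9 weeks = Aug 4, 2024.
QA release testing starts: Aug 4, 2024 + 37 days = Sep 10, 2024.
Both prerequisites met — tablet compression finishes (Jun 4, 2024), QA release testing starts (Sep 10, 2024); the later is Sep 10, 2024.
The batch is released: Sep 10, 2024 + 3 weeks = Oct 1, 2024.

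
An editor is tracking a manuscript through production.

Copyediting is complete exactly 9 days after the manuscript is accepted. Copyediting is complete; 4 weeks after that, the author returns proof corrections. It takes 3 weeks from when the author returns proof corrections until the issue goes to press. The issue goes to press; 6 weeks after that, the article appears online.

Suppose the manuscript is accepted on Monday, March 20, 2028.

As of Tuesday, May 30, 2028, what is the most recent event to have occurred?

The manuscript is accepted: Mar 20, 2028.
Copyediting is complete: Mar 20, 2028 + 9 days = Mar 29, 2028.
The author returns proof corrections: Mar 29, 2028 + 4 weeks = Apr 26, 2028.
The issue goes to press: Apr 26, 2028 + 3 weeks = May 17, 2028.
The article appears online: May 17, 2028 + 6 weeks = Jun 28, 2028.
May 30, 2028 falls between when the issue goes to press (May 17, 2028) and when the article appears online (Jun 28, 2028).

The issue goes to press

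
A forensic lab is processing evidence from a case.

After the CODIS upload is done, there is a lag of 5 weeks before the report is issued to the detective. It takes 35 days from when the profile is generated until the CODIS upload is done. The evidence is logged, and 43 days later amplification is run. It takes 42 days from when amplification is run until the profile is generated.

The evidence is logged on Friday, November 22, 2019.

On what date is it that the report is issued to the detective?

Saturday, April 25, 2020

The evidence is logged: Nov 22, 2019.
Amplification is run: Nov 22, 2019 + 43 days = Jan 4, 2020.
The profile is generated: Jan 4, 2020 + 42 days = Feb 15, 2020.
The CODIS upload is done: Feb 15, 2020 + 35 days = Mar 21, 2020.
The report is issued to the detective: Mar 21, 2020 + 5 weeks = Apr 25, 2020.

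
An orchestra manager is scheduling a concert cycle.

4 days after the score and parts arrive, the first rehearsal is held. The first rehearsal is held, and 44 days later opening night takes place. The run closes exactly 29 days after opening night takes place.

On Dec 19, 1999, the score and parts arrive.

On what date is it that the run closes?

Mar 5, 2000

The score and parts arrive: Dec 19, 1999.
The first rehearsal is held: Dec 19, 1999 + 4 days = Dec 23, 1999.
Opening night takes place: Dec 23, 1999 + 44 days = Feb 5, 2000.
The run closes: Feb 5, 2000 + 29 days = Mar 5, 2000.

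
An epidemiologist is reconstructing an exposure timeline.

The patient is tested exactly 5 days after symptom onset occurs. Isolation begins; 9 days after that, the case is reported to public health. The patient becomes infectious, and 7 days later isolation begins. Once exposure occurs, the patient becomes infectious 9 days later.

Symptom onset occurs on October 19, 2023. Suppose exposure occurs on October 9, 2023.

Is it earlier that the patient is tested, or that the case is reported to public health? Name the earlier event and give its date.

The patient is tested — October 24, 2023

Symptom onset occurs: Oct 19, 2023.
The patient is tested: Oct 19, 2023 + 5 days = Oct 24, 2023.
Exposure occurs: Oct 9, 2023.
The patient becomes infectious: Oct 9, 2023 + 9 days = Oct 18, 2023.
Isolation begins: Oct 18, 2023 + 7 days = Oct 25, 2023.
The case is reported to public health: Oct 25, 2023 + 9 days = Nov 3, 2023.
Comparing: the patient is tested on Oct 24, 2023 vs the case is reported to public health on Nov 3, 2023. Earlier: the patient is tested.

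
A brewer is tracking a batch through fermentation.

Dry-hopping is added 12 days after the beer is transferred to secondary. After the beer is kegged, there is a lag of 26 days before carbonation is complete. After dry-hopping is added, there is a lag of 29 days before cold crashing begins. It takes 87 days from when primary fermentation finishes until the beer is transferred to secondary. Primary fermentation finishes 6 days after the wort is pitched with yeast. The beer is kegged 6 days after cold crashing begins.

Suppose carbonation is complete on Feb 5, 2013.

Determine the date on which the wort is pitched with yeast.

Carbonation is complete: Feb 5, 2013.
The beer is kegged: Feb 5, 2013 − 26 days = Jan 10, 2013.
Cold crashing begins: Jan 10, 2013 − 6 days = Jan 4, 2013.
Dry-hopping is added: Jan 4, 2013 − 29 days = Dec 6, 2012.
The beer is transferred to secondary: Dec 6, 2012 − 12 days = Nov 24, 2012.
Primary fermentation finishes: Nov 24, 2012 − 87 days = Aug 29, 2012.
The wort is pitched with yeast: Aug 29, 2012 − 6 days = Aug 23, 2012.

Aug 23, 2012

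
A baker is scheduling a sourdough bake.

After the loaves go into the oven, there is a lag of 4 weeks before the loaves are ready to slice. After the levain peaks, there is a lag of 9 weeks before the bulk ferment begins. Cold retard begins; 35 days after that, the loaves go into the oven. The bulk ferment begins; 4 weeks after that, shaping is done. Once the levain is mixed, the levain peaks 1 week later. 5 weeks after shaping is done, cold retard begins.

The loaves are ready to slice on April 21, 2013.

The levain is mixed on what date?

The loaves are ready to slice: Apr 21, 2013.
The loaves go into the oven: Apr 21, 2013 − 4 weeks = Mar 24, 2013.
Cold retard begins: Mar 24, 2013 − 35 days = Feb 17, 2013.
Shaping is done: Feb 17, 2013 − 5 weeks = Jan 13, 2013.
The bulk ferment begins: Jan 13, 2013 − 4 weeks = Dec 16, 2012.
The levain peaks: Dec 16, 2012 − 9 weeks = Oct 14, 2012.
The levain is mixed: Oct 14, 2012 − 1 week = Oct 7, 2012.

October 7, 2012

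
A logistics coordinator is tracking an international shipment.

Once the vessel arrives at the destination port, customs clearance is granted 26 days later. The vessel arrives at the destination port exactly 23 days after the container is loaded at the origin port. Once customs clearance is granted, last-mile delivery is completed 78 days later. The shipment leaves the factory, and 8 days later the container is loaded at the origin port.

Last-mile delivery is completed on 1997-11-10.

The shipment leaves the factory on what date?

Last-mile delivery is completed: Nov 10, 1997.
Customs clearance is granted: Nov 10, 1997 − 78 days = Aug 24, 1997.
The vessel arrives at the destination port: Aug 24, 1997 − 26 days = Jul 29, 1997.
The container is loaded at the origin port: Jul 29, 1997 − 23 days = Jul 6, 1997.
The shipment leaves the factory: Jul 6, 1997 − 8 days = Jun 28, 1997.

1997-06-28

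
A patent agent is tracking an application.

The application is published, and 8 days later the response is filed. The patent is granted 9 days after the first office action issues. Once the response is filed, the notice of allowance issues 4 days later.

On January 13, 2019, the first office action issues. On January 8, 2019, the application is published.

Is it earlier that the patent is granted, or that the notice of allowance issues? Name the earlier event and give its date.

The first office action issues: Jan 13, 2019.
The patent is granted: Jan 13, 2019 + 9 days = Jan 22, 2019.
The application is published: Jan 8, 2019.
The response is filed: Jan 8, 2019 + 8 days = Jan 16, 2019.
The notice of allowance issues: Jan 16, 2019 + 4 days = Jan 20, 2019.
Comparing: the patent is granted on Jan 22, 2019 vs the notice of allowance issues on Jan 20, 2019. Earlier: the notice of allowance issues.

The notice of allowance issues — January 20, 2019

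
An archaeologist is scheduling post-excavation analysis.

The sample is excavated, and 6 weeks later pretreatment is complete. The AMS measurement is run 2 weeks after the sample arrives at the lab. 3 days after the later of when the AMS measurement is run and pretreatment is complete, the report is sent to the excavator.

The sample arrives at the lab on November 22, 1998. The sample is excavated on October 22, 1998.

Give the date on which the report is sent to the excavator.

The sample arrives at the lab: Nov 22, 1998.
The AMS measurement is run: Nov 22, 1998 + 2 weeks = Dec 6, 1998.
The sample is excavated: Oct 22, 1998.
Pretreatment is complete: Oct 22, 1998 + 6 weeks = Dec 3, 1998.
Both prerequisites met — the AMS measurement is run (Dec 6, 1998), pretreatment is complete (Dec 3, 1998); the later is Dec 6, 1998.
The report is sent to the excavator: Dec 6, 1998 + 3 days = Dec 9, 1998.

December 9, 1998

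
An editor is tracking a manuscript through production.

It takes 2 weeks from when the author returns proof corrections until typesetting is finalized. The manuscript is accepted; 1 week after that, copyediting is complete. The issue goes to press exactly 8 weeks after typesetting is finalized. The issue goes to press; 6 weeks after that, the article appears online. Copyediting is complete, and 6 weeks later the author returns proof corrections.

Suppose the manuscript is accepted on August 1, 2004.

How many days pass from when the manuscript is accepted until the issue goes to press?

Causal path: the manuscript is accepted → copyediting is complete → the author returns proof corrections → typesetting is finalized → the issue goes to press.
Total delay along the path: 1 + 6 + 2 + 8 weeks = 17 weeks = 119 days.

119 days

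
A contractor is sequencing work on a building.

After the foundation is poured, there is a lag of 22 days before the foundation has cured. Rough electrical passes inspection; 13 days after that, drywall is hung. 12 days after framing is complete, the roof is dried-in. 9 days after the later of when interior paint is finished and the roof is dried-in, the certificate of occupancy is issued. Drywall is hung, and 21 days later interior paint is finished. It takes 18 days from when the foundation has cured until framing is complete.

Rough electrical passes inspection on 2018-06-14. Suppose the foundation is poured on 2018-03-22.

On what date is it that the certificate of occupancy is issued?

Rough electrical passes inspection: Jun 14, 2018.
Drywall is hung: Jun 14, 2018 + 13 days = Jun 27, 2018.
Interior paint is finished: Jun 27, 2018 + 21 days = Jul 18, 2018.
The foundation is poured: Mar 22, 2018.
The foundation has cured: Mar 22, 2018 + 22 days = Apr 13, 2018.
Framing is complete: Apr 13, 2018 + 18 days = May 1, 2018.
The roof is dried-in: May 1, 2018 + 12 days = May 13, 2018.
Both prerequisites met — interior paint is finished (Jul 18, 2018), the roof is dried-in (May 13, 2018); the later is Jul 18, 2018.
The certificate of occupancy is issued: Jul 18, 2018 + 9 days = Jul 27, 2018.

2018-07-27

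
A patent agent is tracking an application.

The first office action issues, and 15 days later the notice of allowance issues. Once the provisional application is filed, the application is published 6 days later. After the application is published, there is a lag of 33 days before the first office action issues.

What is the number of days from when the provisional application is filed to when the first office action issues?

Causal path: the provisional application is filed → the application is published → the first office action issues.
Total delay along the path: 6 + 33 = 39 days.

39 days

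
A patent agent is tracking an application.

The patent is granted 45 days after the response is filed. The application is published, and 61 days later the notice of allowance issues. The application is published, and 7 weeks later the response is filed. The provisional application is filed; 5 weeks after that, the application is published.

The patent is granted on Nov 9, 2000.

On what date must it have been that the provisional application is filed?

The patent is granted: Nov 9, 2000.
The response is filed: Nov 9, 2000 − 45 days = Sep 25, 2000.
The application is published: Sep 25, 2000 − 7 weeks = Aug 7, 2000.
The provisional application is filed: Aug 7, 2000 − 5 weeks = Jul 3, 2000.

Jul 3, 2000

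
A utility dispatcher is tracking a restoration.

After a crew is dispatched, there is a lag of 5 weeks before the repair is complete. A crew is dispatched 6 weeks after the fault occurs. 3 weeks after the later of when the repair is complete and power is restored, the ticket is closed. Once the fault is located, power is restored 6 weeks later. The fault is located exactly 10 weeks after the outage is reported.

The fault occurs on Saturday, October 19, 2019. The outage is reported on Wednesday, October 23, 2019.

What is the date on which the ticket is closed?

The fault occurs: Oct 19, 2019.
A crew is dispatched: Oct 19, 2019 + 6 weeks = Nov 30, 2019.
The repair is complete: Nov 30, 2019 + 5 weeks = Jan 4, 2020.
The outage is reported: Oct 23, 2019.
The fault is located: Oct 23, 2019 + 10 weeks = Jan 1, 2020.
Power is restored: Jan 1, 2020 + 6 weeks = Feb 12, 2020.
Both prerequisites met — the repair is complete (Jan 4, 2020), power is restored (Feb 12, 2020); the later is Feb 12, 2020.
The ticket is closed: Feb 12, 2020 + 3 weeks = Mar 4, 2020.

Wednesday, March 4, 2020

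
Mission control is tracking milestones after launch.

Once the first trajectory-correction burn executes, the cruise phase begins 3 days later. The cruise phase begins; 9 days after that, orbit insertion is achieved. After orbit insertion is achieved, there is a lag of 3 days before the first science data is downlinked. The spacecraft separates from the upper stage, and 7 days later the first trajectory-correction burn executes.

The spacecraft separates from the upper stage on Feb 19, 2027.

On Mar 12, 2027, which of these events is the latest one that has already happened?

Orbit insertion is achieved

The spacecraft separates from the upper stage: Feb 19, 2027.
The first trajectory-correction burn executes: Feb 19, 2027 + 7 days = Feb 26, 2027.
The cruise phase begins: Feb 26, 2027 + 3 days = Mar 1, 2027.
Orbit insertion is achieved: Mar 1, 2027 + 9 days = Mar 10, 2027.
The first science data is downlinked: Mar 10, 2027 + 3 days = Mar 13, 2027.
Mar 12, 2027 falls between when orbit insertion is achieved (Mar 10, 2027) and when the first science data is downlinked (Mar 13, 2027).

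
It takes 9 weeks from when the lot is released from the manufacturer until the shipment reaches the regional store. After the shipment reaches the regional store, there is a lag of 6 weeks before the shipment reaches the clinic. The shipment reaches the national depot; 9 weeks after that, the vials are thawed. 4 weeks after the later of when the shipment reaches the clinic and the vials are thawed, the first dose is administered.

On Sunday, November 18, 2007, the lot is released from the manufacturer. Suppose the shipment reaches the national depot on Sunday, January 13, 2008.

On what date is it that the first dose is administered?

The lot is released from the manufacturer: Nov 18, 2007.
The shipment reaches the regional store: Nov 18, 2007 + 9 weeks = Jan 20, 2008.
The shipment reaches the clinic: Jan 20, 2008 + 6 weeks = Mar 2, 2008.
The shipment reaches the national depot: Jan 13, 2008.
The vials are thawed: Jan 13, 2008 + 9 weeks = Mar 16, 2008.
Both prerequisites met — the shipment reaches the clinic (Mar 2, 2008), the vials are thawed (Mar 16, 2008); the later is Mar 16, 2008.
The first dose is administered: Mar 16, 2008 + 4 weeks = Apr 13, 2008.

Sunday, April 13, 2008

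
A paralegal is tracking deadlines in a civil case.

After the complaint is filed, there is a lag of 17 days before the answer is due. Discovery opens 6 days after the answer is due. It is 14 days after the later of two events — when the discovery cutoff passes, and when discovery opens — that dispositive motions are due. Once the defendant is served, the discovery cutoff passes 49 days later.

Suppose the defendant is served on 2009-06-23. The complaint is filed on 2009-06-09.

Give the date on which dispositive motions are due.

2009-08-25

The defendant is served: Jun 23, 2009.
The discovery cutoff passes: Jun 23, 2009 + 49 days = Aug 11, 2009.
The complaint is filed: Jun 9, 2009.
The answer is due: Jun 9, 2009 + 17 days = Jun 26, 2009.
Discovery opens: Jun 26, 2009 + 6 days = Jul 2, 2009.
Both prerequisites met — the discovery cutoff passes (Aug 11, 2009), discovery opens (Jul 2, 2009); the later is Aug 11, 2009.
Dispositive motions are due: Aug 11, 2009 + 14 days = Aug 25, 2009.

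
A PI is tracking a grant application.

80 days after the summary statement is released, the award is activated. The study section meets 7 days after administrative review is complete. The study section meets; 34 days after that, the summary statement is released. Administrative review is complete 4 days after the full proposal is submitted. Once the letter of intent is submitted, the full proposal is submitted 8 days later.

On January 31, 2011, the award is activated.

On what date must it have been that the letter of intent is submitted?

September 20, 2010

The award is activated: Jan 31, 2011.
The summary statement is released: Jan 31, 2011 − 80 days = Nov 12, 2010.
The study section meets: Nov 12, 2010 − 34 days = Oct 9, 2010.
Administrative review is complete: Oct 9, 2010 − 7 days = Oct 2, 2010.
The full proposal is submitted: Oct 2, 2010 − 4 days = Sep 28, 2010.
The letter of intent is submitted: Sep 28, 2010 − 8 days = Sep 20, 2010.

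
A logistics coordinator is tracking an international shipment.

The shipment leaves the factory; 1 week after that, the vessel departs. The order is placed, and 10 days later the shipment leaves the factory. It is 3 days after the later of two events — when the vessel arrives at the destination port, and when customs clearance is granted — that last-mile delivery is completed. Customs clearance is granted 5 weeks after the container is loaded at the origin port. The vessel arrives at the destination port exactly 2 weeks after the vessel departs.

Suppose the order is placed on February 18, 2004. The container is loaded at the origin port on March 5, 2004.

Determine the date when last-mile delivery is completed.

The order is placed: Feb 18, 2004.
The shipment leaves the factory: Feb 18, 2004 + 10 days = Feb 28, 2004.
The vessel departs: Feb 28, 2004 + 1 week = Mar 6, 2004.
The vessel arrives at the destination port: Mar 6, 2004 + 2 weeks = Mar 20, 2004.
The container is loaded at the origin port: Mar 5, 2004.
Customs clearance is granted: Mar 5, 2004 + 5 weeks = Apr 9, 2004.
Both prerequisites met — the vessel arrives at the destination port (Mar 20, 2004), customs clearance is granted (Apr 9, 2004); the later is Apr 9, 2004.
Last-mile delivery is completed: Apr 9, 2004 + 3 days = Apr 12, 2004.

April 12, 2004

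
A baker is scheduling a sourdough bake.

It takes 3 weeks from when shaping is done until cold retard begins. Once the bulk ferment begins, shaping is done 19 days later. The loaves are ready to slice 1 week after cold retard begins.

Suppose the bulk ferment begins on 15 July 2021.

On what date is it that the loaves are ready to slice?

31 August 2021

The bulk ferment begins: Jul 15, 2021.
Shaping is done: Jul 15, 2021 + 19 days = Aug 3, 2021.
Cold retard begins: Aug 3, 2021 + 3 weeks = Aug 24, 2021.
The loaves are ready to slice: Aug 24, 2021 + 1 week = Aug 31, 2021.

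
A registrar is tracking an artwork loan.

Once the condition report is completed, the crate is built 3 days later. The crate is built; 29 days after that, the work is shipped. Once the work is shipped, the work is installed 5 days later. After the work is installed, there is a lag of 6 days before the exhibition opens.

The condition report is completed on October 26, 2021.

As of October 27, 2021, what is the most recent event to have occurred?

The condition report is completed

The condition report is completed: Oct 26, 2021.
The crate is built: Oct 26, 2021 + 3 days = Oct 29, 2021.
The work is shipped: Oct 29, 2021 + 29 days = Nov 27, 2021.
The work is installed: Nov 27, 2021 + 5 days = Dec 2, 2021.
The exhibition opens: Dec 2, 2021 + 6 days = Dec 8, 2021.
Oct 27, 2021 falls between when the condition report is completed (Oct 26, 2021) and when the crate is built (Oct 29, 2021).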